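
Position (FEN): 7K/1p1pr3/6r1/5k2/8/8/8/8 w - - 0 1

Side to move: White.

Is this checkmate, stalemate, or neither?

stalemate

White to move; white king on h8.
In check: no.
King squares — g7: attacked by Rg6; h7: attacked by Re7; g8: attacked by Rg6.
Legal moves for White: none.
Not in check and no legal moves → stalemate.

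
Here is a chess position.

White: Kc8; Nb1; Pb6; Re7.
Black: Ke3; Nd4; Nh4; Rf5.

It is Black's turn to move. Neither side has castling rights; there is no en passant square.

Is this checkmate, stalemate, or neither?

neither

Black to move; black king on e3.
In check: yes, from the white rook on e7.
King squares — d2: attacked by Nb1; e2: attacked by Re7; f2: available; d3: available; f3: available; d4: own knight; e4: attacked by Re7; f4: available.
Legal moves for Black: Kf4, Kf3, Kd3, Kf2, Re5, Ne6.
Black is in check but has 6 legal moves → neither.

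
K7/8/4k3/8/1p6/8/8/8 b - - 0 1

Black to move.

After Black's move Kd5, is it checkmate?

no

After Kd5: white king on a8; in check: no.
White is not in check, so this cannot be checkmate.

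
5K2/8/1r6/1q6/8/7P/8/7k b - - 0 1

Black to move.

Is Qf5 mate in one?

no

After Qf5: white king on f8; in check: yes, from the black queen on f5.
White has 4 legal replies: Kg8, Ke8, Kg7, Ke7.
In check but a legal move exists → not checkmate.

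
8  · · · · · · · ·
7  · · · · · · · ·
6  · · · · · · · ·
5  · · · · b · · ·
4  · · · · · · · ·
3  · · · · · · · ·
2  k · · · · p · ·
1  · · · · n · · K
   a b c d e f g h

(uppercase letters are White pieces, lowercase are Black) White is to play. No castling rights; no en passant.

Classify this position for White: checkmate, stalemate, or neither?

White to move; white king on h1.
In check: no.
King squares — g1: attacked by Pf2; g2: attacked by Ne1; h2: attacked by Be5.
Legal moves for White: none.
Not in check and no legal moves → stalemate.

stalemate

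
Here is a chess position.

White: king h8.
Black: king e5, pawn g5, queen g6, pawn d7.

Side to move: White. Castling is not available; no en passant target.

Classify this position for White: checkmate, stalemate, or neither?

stalemate

White to move; white king on h8.
In check: no.
King squares — g7: attacked by Qg6; h7: attacked by Qg6; g8: attacked by Qg6.
Legal moves for White: none.
Not in check and no legal moves → stalemate.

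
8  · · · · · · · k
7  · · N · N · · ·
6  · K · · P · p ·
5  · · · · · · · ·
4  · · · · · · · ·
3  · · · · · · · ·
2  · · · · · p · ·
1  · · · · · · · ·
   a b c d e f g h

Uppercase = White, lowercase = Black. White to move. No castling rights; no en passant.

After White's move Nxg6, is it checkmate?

After Nxg6: black king on h8; in check: yes, from the white knight on g6.
Black has 3 legal replies: Kg8, Kh7, Kg7.
In check but a legal move exists → not checkmate.

no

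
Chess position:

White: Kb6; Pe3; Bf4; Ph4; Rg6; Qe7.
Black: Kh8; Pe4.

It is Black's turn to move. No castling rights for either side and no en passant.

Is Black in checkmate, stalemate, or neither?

Black to move; black king on h8.
In check: no.
King squares — g7: attacked by Rg6; h7: attacked by Qe7; g8: attacked by Rg6.
Legal moves for Black: none.
Not in check and no legal moves → stalemate.

stalemate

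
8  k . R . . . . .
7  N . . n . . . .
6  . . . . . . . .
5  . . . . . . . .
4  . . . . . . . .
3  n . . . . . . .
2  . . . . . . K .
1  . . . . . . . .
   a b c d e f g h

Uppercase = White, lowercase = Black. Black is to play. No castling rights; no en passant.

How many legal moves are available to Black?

Black to move; king on a8.
In check: yes, from the white rook on c8.
Legal moves: Kb7, Kxa7, Nb8.
Count: 3.

3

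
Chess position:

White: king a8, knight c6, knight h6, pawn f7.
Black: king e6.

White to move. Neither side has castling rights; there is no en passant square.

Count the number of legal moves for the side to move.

White to move; king on a8.
In check: no.
Legal moves: Kb8, Kb7, Ka7, Ng8, Nf5, Ng4, Nd8+, Nb8, Ne7, Na7, Ne5, Na5, Nd4+, Nb4, f8=Q, f8=R, f8=B, f8=N+.
Count: 18.

18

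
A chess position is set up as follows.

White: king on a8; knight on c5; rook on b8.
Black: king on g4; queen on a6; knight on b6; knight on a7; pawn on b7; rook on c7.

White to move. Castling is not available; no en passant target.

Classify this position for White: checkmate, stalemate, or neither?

White to move; white king on a8.
In check: yes, from the black knight on b6.
King squares — a7: attacked by Qa6; b7: attacked by Qa6; b8: own rook.
Legal moves for White: none.
In check with no legal moves → checkmate.

checkmate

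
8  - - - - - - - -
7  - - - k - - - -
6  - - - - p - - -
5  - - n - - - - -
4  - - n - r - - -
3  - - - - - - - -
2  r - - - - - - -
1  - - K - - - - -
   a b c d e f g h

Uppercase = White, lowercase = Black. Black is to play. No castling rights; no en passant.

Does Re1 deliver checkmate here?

After Re1: white king on c1; in check: yes, from the black rook on e1.
King squares — b1: attacked by Re1; d1: attacked by Re1; b2: attacked by Ra2; c2: attacked by Ra2; d2: attacked by Ra2.
White has no legal moves → checkmate.

yes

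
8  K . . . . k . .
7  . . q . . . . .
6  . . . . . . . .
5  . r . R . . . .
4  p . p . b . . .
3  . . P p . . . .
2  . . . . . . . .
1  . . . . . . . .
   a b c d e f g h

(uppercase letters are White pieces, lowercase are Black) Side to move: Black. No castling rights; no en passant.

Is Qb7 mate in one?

yes

After Qb7: white king on a8; in check: yes, from the black queen on b7.
King squares — a7: attacked by Qb7; b7: attacked by Rb5; b8: attacked by Qb7.
White has no legal moves → checkmate.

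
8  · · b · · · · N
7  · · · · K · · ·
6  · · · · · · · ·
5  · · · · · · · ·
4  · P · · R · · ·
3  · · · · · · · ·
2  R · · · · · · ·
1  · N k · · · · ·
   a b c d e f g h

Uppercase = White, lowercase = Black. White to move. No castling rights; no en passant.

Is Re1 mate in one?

yes

After Re1: black king on c1; in check: yes, from the white rook on e1.
King squares — b1: attacked by Re1; d1: attacked by Re1; b2: attacked by Ra2; c2: attacked by Ra2; d2: attacked by Nb1.
Black has no legal moves → checkmate.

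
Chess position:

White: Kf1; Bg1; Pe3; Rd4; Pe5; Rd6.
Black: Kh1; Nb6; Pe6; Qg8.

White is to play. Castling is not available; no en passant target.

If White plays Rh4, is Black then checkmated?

After Rh4: black king on h1; in check: yes, from the white rook on h4.
King squares — g1: attacked by Kf1; g2: attacked by Kf1; h2: attacked by Bg1.
Black has no legal moves → checkmate.

yes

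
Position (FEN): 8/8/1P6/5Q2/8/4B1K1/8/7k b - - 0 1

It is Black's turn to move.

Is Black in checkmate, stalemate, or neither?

Black to move; black king on h1.
In check: no.
King squares — g1: attacked by Be3; g2: attacked by Kg3; h2: attacked by Kg3.
Legal moves for Black: none.
Not in check and no legal moves → stalemate.

stalemate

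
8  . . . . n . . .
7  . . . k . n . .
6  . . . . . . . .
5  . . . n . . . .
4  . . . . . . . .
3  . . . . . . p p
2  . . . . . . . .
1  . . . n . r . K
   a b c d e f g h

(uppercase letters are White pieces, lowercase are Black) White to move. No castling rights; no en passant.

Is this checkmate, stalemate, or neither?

checkmate

White to move; white king on h1.
In check: yes, from the black rook on f1.
King squares — g1: attacked by Rf1; g2: attacked by Ph3; h2: attacked by Pg3.
Legal moves for White: none.
In check with no legal moves → checkmate.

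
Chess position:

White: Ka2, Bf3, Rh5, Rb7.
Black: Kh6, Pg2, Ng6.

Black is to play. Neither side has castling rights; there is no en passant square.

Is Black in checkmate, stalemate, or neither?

checkmate

Black to move; black king on h6.
In check: yes, from the white rook on h5.
King squares — g5: attacked by Rh5; h5: attacked by Bf3; g6: own knight; g7: attacked by Rb7; h7: attacked by Rh5.
Legal moves for Black: none.
In check with no legal moves → checkmate.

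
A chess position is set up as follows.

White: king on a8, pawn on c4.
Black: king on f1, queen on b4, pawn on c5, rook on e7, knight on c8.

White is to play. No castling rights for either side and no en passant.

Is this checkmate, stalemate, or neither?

White to move; white king on a8.
In check: no.
King squares — a7: attacked by Re7; b7: attacked by Qb4; b8: attacked by Qb4.
Legal moves for White: none.
Not in check and no legal moves → stalemate.

stalemate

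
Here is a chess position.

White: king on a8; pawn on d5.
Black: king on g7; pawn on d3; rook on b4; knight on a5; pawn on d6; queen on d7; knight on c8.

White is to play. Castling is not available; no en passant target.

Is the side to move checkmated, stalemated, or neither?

stalemate

White to move; white king on a8.
In check: no.
King squares — a7: attacked by Qd7; b7: attacked by Rb4; b8: attacked by Rb4.
Legal moves for White: none.
Not in check and no legal moves → stalemate.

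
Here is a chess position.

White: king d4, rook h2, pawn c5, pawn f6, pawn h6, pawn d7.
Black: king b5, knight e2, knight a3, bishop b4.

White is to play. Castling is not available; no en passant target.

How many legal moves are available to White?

6

White to move; king on d4.
In check: yes, from the black knight on e2.
Legal moves: Ke5, Kd5, Ke4, Ke3, Kd3, Rxe2.
Count: 6.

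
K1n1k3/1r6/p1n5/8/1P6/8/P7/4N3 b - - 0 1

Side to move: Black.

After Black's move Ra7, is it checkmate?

After Ra7: white king on a8; in check: yes, from the black rook on a7.
King squares — a7: attacked by Nc6; b7: attacked by Ra7; b8: attacked by Nc6.
White has no legal moves → checkmate.

yes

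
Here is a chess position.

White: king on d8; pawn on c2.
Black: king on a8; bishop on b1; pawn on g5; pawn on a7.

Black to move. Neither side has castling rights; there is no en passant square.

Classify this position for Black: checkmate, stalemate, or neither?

Black to move; black king on a8.
In check: no.
Legal moves for Black: Kb8, Kb7, Bxc2, Ba2, a6, g4, a5.
Black has 7 legal moves and is not in check → neither.

neither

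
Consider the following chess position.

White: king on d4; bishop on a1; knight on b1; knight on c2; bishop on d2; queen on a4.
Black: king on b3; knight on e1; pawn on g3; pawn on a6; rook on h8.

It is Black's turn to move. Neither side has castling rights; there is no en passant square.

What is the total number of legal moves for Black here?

1

Black to move; king on b3.
In check: yes, from the white queen on a4.
Legal moves: Kxa4.
Count: 1.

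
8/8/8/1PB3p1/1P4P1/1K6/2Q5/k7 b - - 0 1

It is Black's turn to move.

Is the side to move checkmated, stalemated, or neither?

stalemate

Black to move; black king on a1.
In check: no.
King squares — b1: attacked by Qc2; a2: attacked by Qc2; b2: attacked by Qc2.
Legal moves for Black: none.
Not in check and no legal moves → stalemate.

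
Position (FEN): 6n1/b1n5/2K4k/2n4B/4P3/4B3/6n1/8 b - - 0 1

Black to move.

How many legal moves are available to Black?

Black to move; king on h6.
In check: yes, from the white bishop on e3.
Legal moves: Kh7, Kg7, Kxh5, Nf4, Nxe3.
Count: 5.

5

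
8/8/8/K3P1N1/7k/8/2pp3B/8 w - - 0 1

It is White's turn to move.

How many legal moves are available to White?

White to move; king on a5.
In check: no.
Legal moves: Nh7, Nf7, Ne6, Ne4, Nh3, Nf3+, Kb6, Ka6, Kb5, Kb4, Ka4, Bf4, Bg3+, Bg1, e6.
Count: 15.

15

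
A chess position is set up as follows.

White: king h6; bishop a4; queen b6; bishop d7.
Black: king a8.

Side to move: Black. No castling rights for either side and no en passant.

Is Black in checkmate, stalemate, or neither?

Black to move; black king on a8.
In check: no.
King squares — a7: attacked by Qb6; b7: attacked by Qb6; b8: attacked by Qb6.
Legal moves for Black: none.
Not in check and no legal moves → stalemate.

stalemate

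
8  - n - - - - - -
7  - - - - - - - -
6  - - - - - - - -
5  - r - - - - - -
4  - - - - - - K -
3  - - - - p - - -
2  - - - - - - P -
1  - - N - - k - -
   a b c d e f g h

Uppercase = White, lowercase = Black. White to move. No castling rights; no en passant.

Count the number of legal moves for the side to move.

White to move; king on g4.
In check: no.
Legal moves: Kh4, Kf4, Kh3, Kg3, Kf3, Nd3, Nb3, Ne2, Na2, g3.
Count: 10.

10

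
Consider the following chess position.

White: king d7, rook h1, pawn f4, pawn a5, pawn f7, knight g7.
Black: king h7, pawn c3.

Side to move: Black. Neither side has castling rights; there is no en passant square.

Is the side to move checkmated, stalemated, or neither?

neither

Black to move; black king on h7.
In check: yes, from the white rook on h1.
Legal moves for Black: Kxg7, Kg6.
Black is in check but has 2 legal moves → neither.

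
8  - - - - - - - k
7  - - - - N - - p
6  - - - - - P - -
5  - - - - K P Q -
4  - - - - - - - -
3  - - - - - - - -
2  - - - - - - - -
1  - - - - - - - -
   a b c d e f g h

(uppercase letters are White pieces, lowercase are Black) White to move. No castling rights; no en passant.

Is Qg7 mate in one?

After Qg7: black king on h8; in check: yes, from the white queen on g7.
King squares — g7: attacked by Pf6; h7: own pawn; g8: attacked by Ne7.
Black has no legal moves → checkmate.

yes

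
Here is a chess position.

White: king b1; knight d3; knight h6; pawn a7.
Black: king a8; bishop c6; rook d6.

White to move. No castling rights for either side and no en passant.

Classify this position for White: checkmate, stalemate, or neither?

neither

White to move; white king on b1.
In check: no.
Legal moves for White: Ng8, Nf7, Nf5, Ng4, Ne5, Nc5, Nf4, Nb4, Nf2, Nb2, Ne1, Nc1, Kc2, Kb2, Ka2, Kc1, Ka1.
White has 17 legal moves and is not in check → neither.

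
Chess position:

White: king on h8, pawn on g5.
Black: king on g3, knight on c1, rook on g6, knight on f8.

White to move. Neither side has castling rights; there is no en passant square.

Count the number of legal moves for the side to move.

0

White to move; king on h8.
In check: no.
Legal moves: none.
Count: 0.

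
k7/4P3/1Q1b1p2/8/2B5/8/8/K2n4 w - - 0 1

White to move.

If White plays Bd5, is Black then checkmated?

After Bd5: black king on a8; in check: yes, from the white bishop on d5.
King squares — a7: attacked by Qb6; b7: attacked by Bd5; b8: attacked by Qb6.
Black has no legal moves → checkmate.

yes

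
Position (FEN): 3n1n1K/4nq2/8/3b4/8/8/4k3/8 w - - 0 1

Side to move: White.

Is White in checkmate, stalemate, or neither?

White to move; white king on h8.
In check: no.
King squares — g7: attacked by Qf7; h7: attacked by Qf7; g8: attacked by Ne7.
Legal moves for White: none.
Not in check and no legal moves → stalemate.

stalemate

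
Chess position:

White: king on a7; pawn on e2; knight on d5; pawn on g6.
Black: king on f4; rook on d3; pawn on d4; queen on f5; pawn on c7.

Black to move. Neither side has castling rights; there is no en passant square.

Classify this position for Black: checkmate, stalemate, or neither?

neither

Black to move; black king on f4.
In check: yes, from the white knight on d5.
Legal moves for Black: Kg5, Ke5, Kg4, Ke4, Kg3, Qxd5.
Black is in check but has 6 legal moves → neither.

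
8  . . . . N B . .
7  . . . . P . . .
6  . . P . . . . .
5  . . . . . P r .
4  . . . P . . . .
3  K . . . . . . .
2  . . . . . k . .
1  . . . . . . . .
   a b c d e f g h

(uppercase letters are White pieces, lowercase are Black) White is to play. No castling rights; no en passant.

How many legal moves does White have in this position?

White to move; king on a3.
In check: no.
Legal moves: Bg7, Bh6, Ng7, Nc7, Nf6, Nd6, Kb4, Ka4, Kb3, Kb2, Ka2, c7, f6, d5.
Count: 14.

14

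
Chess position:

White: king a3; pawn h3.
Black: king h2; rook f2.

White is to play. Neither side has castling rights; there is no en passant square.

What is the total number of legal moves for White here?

4

White to move; king on a3.
In check: no.
Legal moves: Kb4, Ka4, Kb3, h4.
Count: 4.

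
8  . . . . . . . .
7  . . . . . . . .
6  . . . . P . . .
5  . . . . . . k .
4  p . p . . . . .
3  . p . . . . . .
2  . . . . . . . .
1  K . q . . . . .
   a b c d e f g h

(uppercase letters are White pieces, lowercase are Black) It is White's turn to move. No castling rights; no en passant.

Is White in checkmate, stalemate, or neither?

White to move; white king on a1.
In check: yes, from the black queen on c1.
King squares — b1: attacked by Qc1; a2: attacked by Pb3; b2: attacked by Qc1.
Legal moves for White: none.
In check with no legal moves → checkmate.

checkmate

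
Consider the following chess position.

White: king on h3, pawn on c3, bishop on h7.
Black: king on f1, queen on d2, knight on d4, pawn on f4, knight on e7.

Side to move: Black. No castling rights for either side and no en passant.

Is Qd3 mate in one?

After Qd3: white king on h3; in check: yes, from the black queen on d3.
White has 4 legal replies: Kh4, Kg4, Kh2, Bxd3+.
In check but a legal move exists → not checkmate.

no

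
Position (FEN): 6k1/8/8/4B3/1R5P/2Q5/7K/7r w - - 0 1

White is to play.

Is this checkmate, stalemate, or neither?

White to move; white king on h2.
In check: yes, from the black rook on h1.
King squares — g1: attacked by Rh1; h1: available; g2: available; g3: available; h3: attacked by Rh1.
Legal moves for White: Kg3, Kg2, Kxh1.
White is in check but has 3 legal moves → neither.

neither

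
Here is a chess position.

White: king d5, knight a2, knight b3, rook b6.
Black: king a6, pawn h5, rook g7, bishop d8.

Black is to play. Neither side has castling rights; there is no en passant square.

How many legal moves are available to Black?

Black to move; king on a6.
In check: yes, from the white rook on b6.
Legal moves: Ka7, Kxb6, Bxb6.
Count: 3.

3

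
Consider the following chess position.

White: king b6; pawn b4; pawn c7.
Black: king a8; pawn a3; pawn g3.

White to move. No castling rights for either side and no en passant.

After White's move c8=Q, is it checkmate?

After c8=Q: black king on a8; in check: yes, from the white queen on c8.
King squares — a7: attacked by Kb6; b7: attacked by Kb6; b8: attacked by Qc8.
Black has no legal moves → checkmate.

yes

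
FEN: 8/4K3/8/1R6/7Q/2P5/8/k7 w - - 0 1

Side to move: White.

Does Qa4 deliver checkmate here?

After Qa4: black king on a1; in check: yes, from the white queen on a4.
King squares — b1: attacked by Rb5; a2: attacked by Qa4; b2: attacked by Rb5.
Black has no legal moves → checkmate.

yes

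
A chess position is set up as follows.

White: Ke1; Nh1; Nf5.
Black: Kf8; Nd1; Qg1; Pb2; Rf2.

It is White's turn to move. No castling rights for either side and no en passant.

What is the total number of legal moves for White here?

White to move; king on e1.
In check: yes, from the black queen on g1.
Legal moves: none.
Count: 0.

0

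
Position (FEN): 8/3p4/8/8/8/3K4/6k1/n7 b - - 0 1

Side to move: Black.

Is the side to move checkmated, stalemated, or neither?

neither

Black to move; black king on g2.
In check: no.
Legal moves for Black: Kh3, Kg3, Kf3, Kh2, Kf2, Kh1, Kg1, Kf1, Nb3, Nc2, d6, d5.
Black has 12 legal moves and is not in check → neither.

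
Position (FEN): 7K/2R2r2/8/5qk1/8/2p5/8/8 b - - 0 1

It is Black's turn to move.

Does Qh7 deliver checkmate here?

After Qh7: white king on h8; in check: yes, from the black queen on h7.
King squares — g7: attacked by Rf7; h7: attacked by Rf7; g8: attacked by Qh7.
White has no legal moves → checkmate.

yes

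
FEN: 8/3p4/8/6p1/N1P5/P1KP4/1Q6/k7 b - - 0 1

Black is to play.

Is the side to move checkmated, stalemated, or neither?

Black to move; black king on a1.
In check: yes, from the white queen on b2.
King squares — b1: attacked by Qb2; a2: attacked by Qb2; b2: attacked by Kc3.
Legal moves for Black: none.
In check with no legal moves → checkmate.

checkmate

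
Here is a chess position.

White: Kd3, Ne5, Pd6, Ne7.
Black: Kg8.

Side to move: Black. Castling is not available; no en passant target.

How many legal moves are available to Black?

4

Black to move; king on g8.
In check: yes, from the white knight on e7.
Legal moves: Kh8, Kf8, Kh7, Kg7.
Count: 4.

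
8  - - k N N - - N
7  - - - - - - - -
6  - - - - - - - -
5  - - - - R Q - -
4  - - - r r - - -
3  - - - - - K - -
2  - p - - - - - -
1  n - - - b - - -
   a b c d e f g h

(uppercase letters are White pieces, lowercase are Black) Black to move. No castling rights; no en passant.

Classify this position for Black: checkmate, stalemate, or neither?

Black to move; black king on c8.
In check: yes, from the white queen on f5.
Legal moves for Black: Kxd8, Kb8, Rd7.
Black is in check but has 3 legal moves → neither.

neither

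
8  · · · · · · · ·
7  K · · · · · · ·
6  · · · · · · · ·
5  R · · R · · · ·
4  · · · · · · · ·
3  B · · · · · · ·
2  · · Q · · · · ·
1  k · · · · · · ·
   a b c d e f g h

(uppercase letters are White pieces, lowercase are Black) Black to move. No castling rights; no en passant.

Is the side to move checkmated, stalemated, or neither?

stalemate

Black to move; black king on a1.
In check: no.
King squares — b1: attacked by Qc2; a2: attacked by Qc2; b2: attacked by Qc2.
Legal moves for Black: none.
Not in check and no legal moves → stalemate.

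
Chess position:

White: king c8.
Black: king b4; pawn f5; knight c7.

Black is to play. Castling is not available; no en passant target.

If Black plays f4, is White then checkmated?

no

After f4: white king on c8; in check: no.
White is not in check, so this cannot be checkmate.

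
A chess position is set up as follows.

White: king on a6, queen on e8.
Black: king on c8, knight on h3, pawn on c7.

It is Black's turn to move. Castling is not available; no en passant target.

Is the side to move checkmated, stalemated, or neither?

checkmate

Black to move; black king on c8.
In check: yes, from the white queen on e8.
King squares — b7: attacked by Ka6; c7: own pawn; d7: attacked by Qe8; b8: attacked by Qe8; d8: attacked by Qe8.
Legal moves for Black: none.
In check with no legal moves → checkmate.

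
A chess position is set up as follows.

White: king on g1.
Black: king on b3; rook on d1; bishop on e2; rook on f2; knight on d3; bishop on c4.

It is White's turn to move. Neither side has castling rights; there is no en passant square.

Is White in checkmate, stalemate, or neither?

White to move; white king on g1.
In check: yes, from the black rook on d1.
King squares — f1: attacked by Rd1; h1: attacked by Rd1; f2: attacked by Nd3; g2: attacked by Rf2; h2: attacked by Rf2.
Legal moves for White: none.
In check with no legal moves → checkmate.

checkmate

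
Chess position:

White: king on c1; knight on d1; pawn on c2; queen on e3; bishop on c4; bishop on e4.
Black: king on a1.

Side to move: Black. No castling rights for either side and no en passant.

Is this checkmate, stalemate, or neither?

Black to move; black king on a1.
In check: no.
King squares — b1: attacked by Kc1; a2: attacked by Bc4; b2: attacked by Kc1.
Legal moves for Black: none.
Not in check and no legal moves → stalemate.

stalemate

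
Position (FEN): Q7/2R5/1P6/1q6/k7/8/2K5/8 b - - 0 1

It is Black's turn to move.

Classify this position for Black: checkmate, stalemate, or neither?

neither

Black to move; black king on a4.
In check: yes, from the white queen on a8.
Legal moves for Black: Kb4, Qa6, Qa5.
Black is in check but has 3 legal moves → neither.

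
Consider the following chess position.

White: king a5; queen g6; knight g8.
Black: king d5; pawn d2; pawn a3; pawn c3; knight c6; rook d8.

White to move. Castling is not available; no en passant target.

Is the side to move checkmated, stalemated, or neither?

neither

White to move; white king on a5.
In check: yes, from the black knight on c6.
Legal moves for White: Kb6, Ka6, Kb5, Ka4, Qxc6+.
White is in check but has 5 legal moves → neither.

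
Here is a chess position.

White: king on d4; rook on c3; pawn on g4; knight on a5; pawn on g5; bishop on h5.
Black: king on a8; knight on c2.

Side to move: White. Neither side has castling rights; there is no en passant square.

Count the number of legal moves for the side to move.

7

White to move; king on d4.
In check: yes, from the black knight on c2.
Legal moves: Ke5, Kd5, Kc5, Ke4, Kc4, Kd3, Rxc2.
Count: 7.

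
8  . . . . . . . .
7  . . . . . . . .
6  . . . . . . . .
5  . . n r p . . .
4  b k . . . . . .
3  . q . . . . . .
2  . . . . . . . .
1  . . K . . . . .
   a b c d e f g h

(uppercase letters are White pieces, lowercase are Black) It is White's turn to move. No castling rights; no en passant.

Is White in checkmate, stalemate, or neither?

White to move; white king on c1.
In check: no.
King squares — b1: attacked by Qb3; d1: attacked by Qb3; b2: attacked by Qb3; c2: attacked by Qb3; d2: attacked by Rd5.
Legal moves for White: none.
Not in check and no legal moves → stalemate.

stalemate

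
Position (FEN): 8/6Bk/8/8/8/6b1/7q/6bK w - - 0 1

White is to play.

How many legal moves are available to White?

White to move; king on h1.
In check: yes, from the black queen on h2.
Legal moves: none.
Count: 0.

0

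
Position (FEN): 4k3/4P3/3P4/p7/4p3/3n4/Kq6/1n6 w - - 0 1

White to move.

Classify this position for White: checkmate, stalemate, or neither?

checkmate

White to move; white king on a2.
In check: yes, from the black queen on b2.
King squares — a1: attacked by Qb2; b1: attacked by Qb2; b2: attacked by Nd3; a3: attacked by Nb1; b3: attacked by Qb2.
Legal moves for White: none.
In check with no legal moves → checkmate.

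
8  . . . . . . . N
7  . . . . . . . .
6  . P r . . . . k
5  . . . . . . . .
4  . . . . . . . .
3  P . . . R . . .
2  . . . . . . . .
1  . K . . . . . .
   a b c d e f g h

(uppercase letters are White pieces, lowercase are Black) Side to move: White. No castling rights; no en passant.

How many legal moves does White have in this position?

White to move; king on b1.
In check: no.
Legal moves: Nf7+, Ng6, Re8, Re7, Re6+, Re5, Re4, Rh3+, Rg3, Rf3, Rd3, Rc3, Rb3, Re2, Re1, Kb2, Ka2, Ka1, b7, a4.
Count: 20.

20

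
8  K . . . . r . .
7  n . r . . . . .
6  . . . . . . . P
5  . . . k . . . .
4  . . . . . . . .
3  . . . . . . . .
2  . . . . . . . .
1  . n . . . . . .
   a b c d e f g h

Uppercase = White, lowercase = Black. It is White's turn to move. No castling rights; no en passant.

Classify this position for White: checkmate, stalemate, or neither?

checkmate

White to move; white king on a8.
In check: yes, from the black rook on f8.
King squares — a7: attacked by Rc7; b7: attacked by Rc7; b8: attacked by Rf8.
Legal moves for White: none.
In check with no legal moves → checkmate.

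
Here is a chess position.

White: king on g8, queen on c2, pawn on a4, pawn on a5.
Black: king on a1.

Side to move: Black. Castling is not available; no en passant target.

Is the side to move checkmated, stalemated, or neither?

stalemate

Black to move; black king on a1.
In check: no.
King squares — b1: attacked by Qc2; a2: attacked by Qc2; b2: attacked by Qc2.
Legal moves for Black: none.
Not in check and no legal moves → stalemate.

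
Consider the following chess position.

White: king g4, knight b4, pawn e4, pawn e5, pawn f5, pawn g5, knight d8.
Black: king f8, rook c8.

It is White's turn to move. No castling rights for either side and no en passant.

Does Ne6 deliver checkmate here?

no

After Ne6: black king on f8; in check: yes, from the white knight on e6.
Black has 4 legal replies: Kg8, Ke8, Kf7, Ke7.
In check but a legal move exists → not checkmate.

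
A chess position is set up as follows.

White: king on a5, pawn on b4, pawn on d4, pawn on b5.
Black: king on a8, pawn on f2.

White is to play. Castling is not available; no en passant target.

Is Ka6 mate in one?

After Ka6: black king on a8; in check: no.
Black is not in check, so this cannot be checkmate.

no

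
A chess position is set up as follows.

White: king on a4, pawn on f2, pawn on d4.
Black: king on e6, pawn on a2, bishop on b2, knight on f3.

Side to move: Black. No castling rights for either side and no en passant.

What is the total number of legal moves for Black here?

Black to move; king on e6.
In check: no.
Legal moves: Kf7, Ke7, Kd7, Kf6, Kd6, Kf5, Kd5, Ng5, Ne5, Nh4, Nxd4, Nh2, Nd2, Ng1, Ne1, Bxd4, Bc3, Ba3, Bc1, Ba1, a1=Q+, a1=R+, a1=B, a1=N.
Count: 24.

24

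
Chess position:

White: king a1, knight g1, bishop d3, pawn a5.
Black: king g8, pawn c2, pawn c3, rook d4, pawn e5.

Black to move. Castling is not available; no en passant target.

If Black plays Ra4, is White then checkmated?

After Ra4: white king on a1; in check: yes, from the black rook on a4.
King squares — b1: attacked by Pc2; a2: attacked by Ra4; b2: attacked by Pc3.
White has no legal moves → checkmate.

yes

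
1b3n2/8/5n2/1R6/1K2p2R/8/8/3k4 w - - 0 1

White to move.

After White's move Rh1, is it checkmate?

After Rh1: black king on d1; in check: yes, from the white rook on h1.
Black has 3 legal replies: Ke2, Kd2, Kc2.
In check but a legal move exists → not checkmate.

no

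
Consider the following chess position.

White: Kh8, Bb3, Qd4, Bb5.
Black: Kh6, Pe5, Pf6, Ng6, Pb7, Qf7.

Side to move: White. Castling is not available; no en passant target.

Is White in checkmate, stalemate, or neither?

checkmate

White to move; white king on h8.
In check: yes, from the black knight on g6.
King squares — g7: attacked by Kh6; h7: attacked by Kh6; g8: attacked by Qf7.
Legal moves for White: none.
In check with no legal moves → checkmate.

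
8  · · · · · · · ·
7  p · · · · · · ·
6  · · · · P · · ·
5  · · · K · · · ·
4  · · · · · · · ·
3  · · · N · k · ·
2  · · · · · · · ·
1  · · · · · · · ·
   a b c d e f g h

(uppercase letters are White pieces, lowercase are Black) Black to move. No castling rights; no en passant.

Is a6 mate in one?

After a6: white king on d5; in check: no.
White is not in check, so this cannot be checkmate.

no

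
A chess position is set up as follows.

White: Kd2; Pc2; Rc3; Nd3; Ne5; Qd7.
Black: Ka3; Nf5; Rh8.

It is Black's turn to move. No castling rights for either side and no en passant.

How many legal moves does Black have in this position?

1

Black to move; king on a3.
In check: yes, from the white rook on c3.
Legal moves: Ka2.
Count: 1.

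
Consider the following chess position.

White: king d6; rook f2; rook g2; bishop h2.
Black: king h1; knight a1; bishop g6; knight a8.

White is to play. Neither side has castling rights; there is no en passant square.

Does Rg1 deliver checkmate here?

yes

After Rg1: black king on h1; in check: yes, from the white rook on g1.
King squares — g1: attacked by Bh2; g2: attacked by Rg1; h2: attacked by Rf2.
Black has no legal moves → checkmate.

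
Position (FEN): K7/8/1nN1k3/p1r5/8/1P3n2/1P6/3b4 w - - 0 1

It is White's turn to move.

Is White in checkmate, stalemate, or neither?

neither

White to move; white king on a8.
In check: yes, from the black knight on b6.
Legal moves for White: Kb8, Kb7, Ka7.
White is in check but has 3 legal moves → neither.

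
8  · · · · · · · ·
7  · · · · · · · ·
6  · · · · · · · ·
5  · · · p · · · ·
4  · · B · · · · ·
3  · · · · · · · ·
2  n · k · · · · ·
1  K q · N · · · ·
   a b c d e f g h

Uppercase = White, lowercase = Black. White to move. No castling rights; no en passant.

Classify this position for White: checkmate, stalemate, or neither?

White to move; white king on a1.
In check: yes, from the black queen on b1.
King squares — b1: attacked by Kc2; a2: attacked by Qb1; b2: attacked by Qb1.
Legal moves for White: none.
In check with no legal moves → checkmate.

checkmate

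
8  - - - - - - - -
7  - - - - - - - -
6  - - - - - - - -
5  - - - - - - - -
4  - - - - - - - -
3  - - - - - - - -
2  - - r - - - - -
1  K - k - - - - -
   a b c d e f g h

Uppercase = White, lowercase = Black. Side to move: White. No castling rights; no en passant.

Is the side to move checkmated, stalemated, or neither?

stalemate

White to move; white king on a1.
In check: no.
King squares — b1: attacked by Kc1; a2: attacked by Rc2; b2: attacked by Kc1.
Legal moves for White: none.
Not in check and no legal moves → stalemate.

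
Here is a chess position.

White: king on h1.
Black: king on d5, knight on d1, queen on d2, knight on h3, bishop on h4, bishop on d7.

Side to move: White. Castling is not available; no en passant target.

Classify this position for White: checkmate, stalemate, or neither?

White to move; white king on h1.
In check: no.
King squares — g1: attacked by Nh3; g2: attacked by Qd2; h2: attacked by Qd2.
Legal moves for White: none.
Not in check and no legal moves → stalemate.

stalemate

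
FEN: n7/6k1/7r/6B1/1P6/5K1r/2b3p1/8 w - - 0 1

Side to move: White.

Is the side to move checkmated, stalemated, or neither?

White to move; white king on f3.
In check: yes, from the black rook on h3.
King squares — e2: available; f2: available; g2: available; e3: attacked by Rh3; g3: attacked by Rh3; e4: attacked by Bc2; f4: available; g4: available.
Legal moves for White: Kg4, Kf4, Kxg2, Kf2, Ke2.
White is in check but has 5 legal moves → neither.

neither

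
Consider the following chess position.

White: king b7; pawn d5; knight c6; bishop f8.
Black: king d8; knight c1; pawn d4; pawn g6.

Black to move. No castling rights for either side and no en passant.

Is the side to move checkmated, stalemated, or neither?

Black to move; black king on d8.
In check: yes, from the white knight on c6.
Legal moves for Black: Ke8, Kd7.
Black is in check but has 2 legal moves → neither.

neither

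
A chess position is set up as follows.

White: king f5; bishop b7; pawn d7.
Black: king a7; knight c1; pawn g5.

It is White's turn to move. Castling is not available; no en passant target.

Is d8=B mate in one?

After d8=B: black king on a7; in check: no.
Black is not in check, so this cannot be checkmate.

no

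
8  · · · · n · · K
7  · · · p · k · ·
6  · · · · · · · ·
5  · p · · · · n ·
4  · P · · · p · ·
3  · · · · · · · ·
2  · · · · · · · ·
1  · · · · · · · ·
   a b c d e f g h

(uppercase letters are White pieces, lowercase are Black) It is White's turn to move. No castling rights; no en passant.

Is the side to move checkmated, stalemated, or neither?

stalemate

White to move; white king on h8.
In check: no.
King squares — g7: attacked by Kf7; h7: attacked by Ng5; g8: attacked by Kf7.
Legal moves for White: none.
Not in check and no legal moves → stalemate.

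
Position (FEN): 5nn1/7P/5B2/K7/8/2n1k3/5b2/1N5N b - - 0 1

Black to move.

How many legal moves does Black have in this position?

Black to move; king on e3.
In check: no.
Legal moves: Ne7, Nh6, Nxf6, Nxh7, Nd7, Ng6, Ne6, Kf4, Ke4, Kf3, Kd3, Ke2, Nd5, Nb5, Ne4, Na4, Ne2, Na2, Nd1, Nxb1, Bh4, Bg3, Bg1, Be1.
Count: 24.

24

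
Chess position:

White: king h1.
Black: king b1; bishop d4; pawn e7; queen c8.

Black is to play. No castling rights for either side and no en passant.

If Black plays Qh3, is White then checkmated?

After Qh3: white king on h1; in check: yes, from the black queen on h3.
King squares — g1: attacked by Bd4; g2: attacked by Qh3; h2: attacked by Qh3.
White has no legal moves → checkmate.

yes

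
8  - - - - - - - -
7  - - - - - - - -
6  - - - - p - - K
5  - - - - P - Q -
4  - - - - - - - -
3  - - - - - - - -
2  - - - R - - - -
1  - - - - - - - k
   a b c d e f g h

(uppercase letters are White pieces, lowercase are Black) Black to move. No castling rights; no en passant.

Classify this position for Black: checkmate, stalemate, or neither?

stalemate

Black to move; black king on h1.
In check: no.
King squares — g1: attacked by Qg5; g2: attacked by Rd2; h2: attacked by Rd2.
Legal moves for Black: none.
Not in check and no legal moves → stalemate.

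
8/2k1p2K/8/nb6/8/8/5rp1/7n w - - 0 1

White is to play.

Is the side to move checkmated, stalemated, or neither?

neither

White to move; white king on h7.
In check: no.
Legal moves for White: Kh8, Kg8, Kg7, Kh6, Kg6.
White has 5 legal moves and is not in check → neither.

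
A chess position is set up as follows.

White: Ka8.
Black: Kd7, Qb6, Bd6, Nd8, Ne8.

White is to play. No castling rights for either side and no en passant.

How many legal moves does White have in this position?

White to move; king on a8.
In check: no.
Legal moves: none.
Count: 0.

0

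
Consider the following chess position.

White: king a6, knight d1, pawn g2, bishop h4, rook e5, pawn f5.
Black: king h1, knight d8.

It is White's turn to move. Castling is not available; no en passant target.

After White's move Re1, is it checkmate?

After Re1: black king on h1; in check: yes, from the white rook on e1.
Black has 2 legal replies: Kh2, Kxg2.
In check but a legal move exists → not checkmate.

no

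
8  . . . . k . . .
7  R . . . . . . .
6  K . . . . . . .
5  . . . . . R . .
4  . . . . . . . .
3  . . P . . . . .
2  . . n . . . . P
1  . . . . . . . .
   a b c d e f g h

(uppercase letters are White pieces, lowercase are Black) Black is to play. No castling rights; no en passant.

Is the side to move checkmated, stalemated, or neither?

neither

Black to move; black king on e8.
In check: no.
Legal moves for Black: Kd8, Nd4, Nb4+, Ne3, Na3, Ne1, Na1.
Black has 7 legal moves and is not in check → neither.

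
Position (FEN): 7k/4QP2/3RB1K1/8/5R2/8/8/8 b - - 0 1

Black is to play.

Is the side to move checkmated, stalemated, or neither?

stalemate

Black to move; black king on h8.
In check: no.
King squares — g7: attacked by Kg6; h7: attacked by Kg6; g8: attacked by Pf7.
Legal moves for Black: none.
Not in check and no legal moves → stalemate.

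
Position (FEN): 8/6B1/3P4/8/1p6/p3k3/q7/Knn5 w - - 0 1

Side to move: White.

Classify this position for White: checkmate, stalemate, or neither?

White to move; white king on a1.
In check: yes, from the black queen on a2.
King squares — b1: attacked by Qa2; a2: attacked by Nc1; b2: attacked by Qa2.
Legal moves for White: none.
In check with no legal moves → checkmate.

checkmate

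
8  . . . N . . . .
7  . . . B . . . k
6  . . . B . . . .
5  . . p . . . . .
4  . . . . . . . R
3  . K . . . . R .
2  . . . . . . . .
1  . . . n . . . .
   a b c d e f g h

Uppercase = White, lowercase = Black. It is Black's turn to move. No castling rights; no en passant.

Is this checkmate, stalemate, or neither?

checkmate

Black to move; black king on h7.
In check: yes, from the white rook on h4.
King squares — g6: attacked by Rg3; h6: attacked by Rh4; g7: attacked by Rg3; g8: attacked by Rg3; h8: attacked by Rh4.
Legal moves for Black: none.
In check with no legal moves → checkmate.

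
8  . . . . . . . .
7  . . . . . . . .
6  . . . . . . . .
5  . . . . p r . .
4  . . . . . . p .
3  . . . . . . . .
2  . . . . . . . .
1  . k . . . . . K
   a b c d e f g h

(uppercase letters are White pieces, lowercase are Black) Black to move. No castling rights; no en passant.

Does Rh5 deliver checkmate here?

After Rh5: white king on h1; in check: yes, from the black rook on h5.
White has 2 legal replies: Kg2, Kg1.
In check but a legal move exists → not checkmate.

no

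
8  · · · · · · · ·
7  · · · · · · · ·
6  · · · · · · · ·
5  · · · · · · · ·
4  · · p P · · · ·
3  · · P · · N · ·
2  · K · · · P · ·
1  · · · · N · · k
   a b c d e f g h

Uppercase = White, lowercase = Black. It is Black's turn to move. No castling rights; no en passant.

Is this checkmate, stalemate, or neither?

stalemate

Black to move; black king on h1.
In check: no.
King squares — g1: attacked by Nf3; g2: attacked by Ne1; h2: attacked by Nf3.
Legal moves for Black: none.
Not in check and no legal moves → stalemate.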